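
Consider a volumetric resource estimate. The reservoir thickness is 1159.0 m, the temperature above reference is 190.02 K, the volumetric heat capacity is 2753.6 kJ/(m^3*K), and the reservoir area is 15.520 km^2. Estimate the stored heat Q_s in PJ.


Step 1: Vr = A*1e6*hr = 15.52*1e6*1159.0 = 1.798768e+10 m^3
Step 2: Q_s = Vr*rhoc*dT/1e12 = 1.798768e+10*2753.6*190.02/1e12 = 9411.9 PJ
Q_s = 9411.9 PJ


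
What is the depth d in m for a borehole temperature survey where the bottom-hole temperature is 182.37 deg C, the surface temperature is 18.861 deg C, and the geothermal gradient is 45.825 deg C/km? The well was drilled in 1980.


d = (T_d - T_surf) / grad * 1000
d = (182.37 - 18.861) / 45.825 * 1000
d = 3568.1 m


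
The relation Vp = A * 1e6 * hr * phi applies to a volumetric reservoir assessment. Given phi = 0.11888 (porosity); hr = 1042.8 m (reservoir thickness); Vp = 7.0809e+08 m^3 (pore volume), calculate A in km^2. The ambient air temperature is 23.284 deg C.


A = Vp / (1e6 * hr * phi)
A = 7.0809e+08 / (1e6 * 1042.8 * 0.11888)
A = 5.7119 km^2


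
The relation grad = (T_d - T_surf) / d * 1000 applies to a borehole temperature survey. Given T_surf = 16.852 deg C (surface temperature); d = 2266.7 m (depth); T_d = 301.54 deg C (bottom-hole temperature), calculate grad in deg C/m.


grad = (T_d - T_surf) / d * 1000
grad = (301.54 - 16.852) / 2266.7 * 1000
grad = 125.5958 deg C/km
Convert: 125.5958 deg C/km * 0.001 = 0.12560 deg C/m
grad = 0.12560 deg C/m


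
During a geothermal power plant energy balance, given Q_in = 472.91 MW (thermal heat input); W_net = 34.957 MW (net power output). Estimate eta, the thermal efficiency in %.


eta = W_net / Q_in * 100
eta = 34.957 / 472.91 * 100
eta = 7.3919 %


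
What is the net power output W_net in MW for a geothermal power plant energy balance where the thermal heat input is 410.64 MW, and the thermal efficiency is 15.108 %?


W_net = eta / 100 * Q_in
W_net = 15.108 / 100 * 410.64
W_net = 62.039 MW


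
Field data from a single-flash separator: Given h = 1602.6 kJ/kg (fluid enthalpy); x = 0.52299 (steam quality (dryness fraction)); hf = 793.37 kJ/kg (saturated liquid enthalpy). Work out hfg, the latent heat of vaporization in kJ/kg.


hfg = (h - hf) / x
hfg = (1602.6 - 793.37) / 0.52299
hfg = 1547.3 kJ/kg


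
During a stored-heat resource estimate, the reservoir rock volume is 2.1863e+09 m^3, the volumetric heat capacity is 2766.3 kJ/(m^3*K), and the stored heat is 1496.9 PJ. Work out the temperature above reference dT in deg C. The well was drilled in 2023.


dT = Q_s * 1e12 / (Vr * rhoc)
dT = 1496.9 * 1e12 / (2.1863e+09 * 2766.3)
dT = 247.5049 K
Convert (temperature difference, 1 K = 1 deg C): 247.5049 K = 247.5049 deg C
dT = 247.50 deg C


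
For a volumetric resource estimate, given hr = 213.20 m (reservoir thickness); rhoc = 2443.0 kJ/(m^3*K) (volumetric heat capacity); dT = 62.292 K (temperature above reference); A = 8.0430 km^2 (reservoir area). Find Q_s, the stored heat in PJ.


Step 1: Vr = A*1e6*hr = 8.043*1e6*213.2 = 1.714768e+09 m^3
Step 2: Q_s = Vr*rhoc*dT/1e12 = 1.714768e+09*2443.0*62.292/1e12 = 260.95 PJ
Q_s = 260.95 PJ


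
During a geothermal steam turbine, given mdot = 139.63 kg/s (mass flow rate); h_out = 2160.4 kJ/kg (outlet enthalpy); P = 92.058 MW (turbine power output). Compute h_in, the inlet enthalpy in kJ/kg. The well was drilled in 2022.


h_in = h_out + P * 1000 / mdot
h_in = 2160.4 + 92.058 * 1000 / 139.63
h_in = 2819.7 kJ/kg


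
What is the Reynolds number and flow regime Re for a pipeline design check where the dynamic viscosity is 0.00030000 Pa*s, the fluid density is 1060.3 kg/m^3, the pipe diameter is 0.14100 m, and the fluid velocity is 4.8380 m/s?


Step 1: Re = rho*vel*D/mu = 1060.3*4.838*0.141/0.0003 = 2.4110e+06
Step 2: Re = 2.4110e+06 > 4000, so flow is turbulent.
Re = 2.4110e+06 (turbulent)


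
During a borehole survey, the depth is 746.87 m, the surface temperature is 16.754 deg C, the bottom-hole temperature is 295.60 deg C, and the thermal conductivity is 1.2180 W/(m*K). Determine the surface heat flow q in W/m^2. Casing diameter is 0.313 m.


Step 1: grad = (T_d - T_surf)/d * 1000 = (295.6 - 16.754)/746.87 * 1000 = 373.3528 deg C/km
Step 2: q = k * grad / 1000 = 1.218 * 373.3528 / 1000 = 0.45474 W/m^2
q = 0.45474 W/m^2


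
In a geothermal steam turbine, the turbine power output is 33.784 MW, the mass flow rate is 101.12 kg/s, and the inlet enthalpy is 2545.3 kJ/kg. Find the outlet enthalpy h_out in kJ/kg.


h_out = h_in - P * 1000 / mdot
h_out = 2545.3 - 33.784 * 1000 / 101.12
h_out = 2211.2 kJ/kg


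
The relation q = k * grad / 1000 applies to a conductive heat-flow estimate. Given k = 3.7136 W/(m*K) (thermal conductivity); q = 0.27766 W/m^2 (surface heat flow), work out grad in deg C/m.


grad = q * 1000 / k
grad = 0.27766 * 1000 / 3.7136
grad = 74.76842 deg C/km
Convert: 74.76842 deg C/km * 0.001 = 0.074768 deg C/m
grad = 0.074768 deg C/m


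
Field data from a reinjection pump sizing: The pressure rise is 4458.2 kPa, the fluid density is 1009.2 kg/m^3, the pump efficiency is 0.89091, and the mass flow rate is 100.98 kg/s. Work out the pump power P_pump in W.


P_pump = mdot * dP / (rho * eta)
P_pump = 100.98 * 4458.2 / (1009.2 * 0.89091)
P_pump = 500.7072 kW
Convert: 500.7072 kW * 1000.0 = 5.0071e+05 W
P_pump = 5.0071e+05 W


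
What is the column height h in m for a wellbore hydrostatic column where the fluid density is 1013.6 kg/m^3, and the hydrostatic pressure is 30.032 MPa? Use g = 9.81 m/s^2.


h = P * 1e6 / (g * rho)
h = 30.032 * 1e6 / (9.81 * 1013.6)
h = 3020.3 m


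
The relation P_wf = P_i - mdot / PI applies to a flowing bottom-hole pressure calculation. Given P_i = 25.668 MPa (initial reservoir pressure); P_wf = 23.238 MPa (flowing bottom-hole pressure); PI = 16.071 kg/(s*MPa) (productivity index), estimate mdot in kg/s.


mdot = (P_i - P_wf) * PI
mdot = (25.668 - 23.238) * 16.071
mdot = 39.053 kg/s


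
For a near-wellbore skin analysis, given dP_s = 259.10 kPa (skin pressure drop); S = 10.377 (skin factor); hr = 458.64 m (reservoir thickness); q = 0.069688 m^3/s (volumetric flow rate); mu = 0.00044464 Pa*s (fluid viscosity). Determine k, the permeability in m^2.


k = S*q*mu / (2*pi*dP_s*1000*hr)
k = 10.377*0.069688*0.00044464 / (2*pi*259.10*1000*458.64)
k = 4.3064e-13 m^2


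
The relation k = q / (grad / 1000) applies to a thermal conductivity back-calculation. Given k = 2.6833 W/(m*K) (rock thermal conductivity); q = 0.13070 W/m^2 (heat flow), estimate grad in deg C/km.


grad = q / k * 1000
grad = 0.13070 / 2.6833 * 1000
grad = 48.709 deg C/km


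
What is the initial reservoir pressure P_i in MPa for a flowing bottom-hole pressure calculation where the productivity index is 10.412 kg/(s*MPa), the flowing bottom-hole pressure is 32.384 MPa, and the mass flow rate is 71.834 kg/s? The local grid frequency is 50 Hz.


P_i = P_wf + mdot / PI
P_i = 32.384 + 71.834 / 10.412
P_i = 39.283 MPa


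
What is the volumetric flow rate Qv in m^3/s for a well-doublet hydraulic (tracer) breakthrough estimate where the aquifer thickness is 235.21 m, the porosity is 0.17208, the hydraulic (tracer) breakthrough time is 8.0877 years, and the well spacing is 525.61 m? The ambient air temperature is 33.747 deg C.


Qv = pi*hr*phi*L^2 / (3*t_bt*365.25*86400)
Qv = pi*235.21*0.17208*525.61^2 / (3*8.0877*365.25*86400)
Qv = 0.045879 m^3/s


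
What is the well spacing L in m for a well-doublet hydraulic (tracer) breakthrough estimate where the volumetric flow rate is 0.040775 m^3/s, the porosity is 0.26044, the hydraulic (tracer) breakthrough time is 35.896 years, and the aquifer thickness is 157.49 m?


L = sqrt(t_bt*365.25*86400*3*Qv / (pi*hr*phi))
L = sqrt(35.896*365.25*86400*3*0.040775 / (pi*157.49*0.26044))
L = 1037.0 m


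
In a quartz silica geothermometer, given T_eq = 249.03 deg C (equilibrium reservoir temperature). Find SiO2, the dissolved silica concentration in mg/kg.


SiO2 = 10^(5.19 - 1309/(T_eq + 273.15))
SiO2 = 10^(5.19 - 1309/(249.03 + 273.15))
SiO2 = 482.17 mg/kg


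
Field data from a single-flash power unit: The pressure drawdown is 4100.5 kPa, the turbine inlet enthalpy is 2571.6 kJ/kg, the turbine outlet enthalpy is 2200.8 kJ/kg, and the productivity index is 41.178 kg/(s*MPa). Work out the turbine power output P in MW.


Step 1: mdot = PI * dP / 1000 = 41.178 * 4100.5 / 1000 = 168.8504 kg/s
Step 2: P = mdot*(h_in - h_out)/1000 = 168.8504*(2571.6 - 2200.8)/1000 = 62.610 MW
P = 62.610 MW


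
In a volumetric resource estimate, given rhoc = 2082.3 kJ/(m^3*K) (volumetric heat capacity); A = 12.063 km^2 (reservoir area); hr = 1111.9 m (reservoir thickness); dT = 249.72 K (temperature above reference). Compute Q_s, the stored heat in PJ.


Step 1: Vr = A*1e6*hr = 12.063*1e6*1111.9 = 1.341285e+10 m^3
Step 2: Q_s = Vr*rhoc*dT/1e12 = 1.341285e+10*2082.3*249.72/1e12 = 6974.6 PJ
Q_s = 6974.6 PJ


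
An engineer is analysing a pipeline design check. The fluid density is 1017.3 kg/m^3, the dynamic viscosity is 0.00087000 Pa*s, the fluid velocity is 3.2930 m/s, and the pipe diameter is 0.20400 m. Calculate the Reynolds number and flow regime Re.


Step 1: Re = rho*vel*D/mu = 1017.3*3.293*0.204/0.00087 = 7.8551e+05
Step 2: Re = 7.8551e+05 > 4000, so flow is turbulent.
Re = 7.8551e+05 (turbulent)


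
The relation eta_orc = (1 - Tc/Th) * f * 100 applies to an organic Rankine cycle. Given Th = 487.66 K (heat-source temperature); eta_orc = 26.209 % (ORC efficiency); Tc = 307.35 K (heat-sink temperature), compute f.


f = (eta_orc/100) / (1 - Tc/Th)
f = (26.209/100) / (1 - 307.35/487.66)
f = 0.70884


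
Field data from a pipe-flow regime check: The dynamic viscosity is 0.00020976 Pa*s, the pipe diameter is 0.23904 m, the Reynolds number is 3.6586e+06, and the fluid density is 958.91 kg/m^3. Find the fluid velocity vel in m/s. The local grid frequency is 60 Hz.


vel = Re * mu / (rho * D)
vel = 3.6586e+06 * 0.00020976 / (958.91 * 0.23904)
vel = 3.3480 m/s


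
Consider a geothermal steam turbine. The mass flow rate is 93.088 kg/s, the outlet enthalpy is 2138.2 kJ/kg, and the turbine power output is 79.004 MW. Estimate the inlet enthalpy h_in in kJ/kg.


h_in = h_out + P * 1000 / mdot
h_in = 2138.2 + 79.004 * 1000 / 93.088
h_in = 2986.9 kJ/kg


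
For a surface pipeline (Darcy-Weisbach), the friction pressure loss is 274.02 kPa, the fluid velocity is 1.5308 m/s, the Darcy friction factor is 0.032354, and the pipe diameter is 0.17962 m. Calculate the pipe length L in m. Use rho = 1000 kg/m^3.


L = dP*1000*D / (f*rho*vel^2/2)
L = 274.02*1000*0.17962 / (0.032354*1000*1.5308^2/2)
L = 1298.4 m


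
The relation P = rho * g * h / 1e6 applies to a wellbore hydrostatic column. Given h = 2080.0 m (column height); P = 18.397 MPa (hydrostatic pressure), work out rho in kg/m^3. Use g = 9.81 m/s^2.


rho = P * 1e6 / (g * h)
rho = 18.397 * 1e6 / (9.81 * 2080.0)
rho = 901.60 kg/m^3


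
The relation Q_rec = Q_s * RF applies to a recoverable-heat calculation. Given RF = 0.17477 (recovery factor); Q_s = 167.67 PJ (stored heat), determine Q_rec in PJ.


Q_rec = Q_s * RF
Q_rec = 167.67 * 0.17477
Q_rec = 29.304 PJ


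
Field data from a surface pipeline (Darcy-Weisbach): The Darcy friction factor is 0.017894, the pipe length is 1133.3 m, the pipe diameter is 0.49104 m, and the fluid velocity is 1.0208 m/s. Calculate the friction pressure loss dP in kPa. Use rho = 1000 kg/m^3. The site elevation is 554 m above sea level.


dP = f * (L/D) * (rho*vel^2/2) / 1000
dP = 0.017894 * (1133.3/0.49104) * (1000*1.0208^2/2) / 1000
dP = 21.517 kPa


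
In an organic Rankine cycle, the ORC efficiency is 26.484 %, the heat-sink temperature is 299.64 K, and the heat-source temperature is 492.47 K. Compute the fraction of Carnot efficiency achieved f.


f = (eta_orc/100) / (1 - Tc/Th)
f = (26.484/100) / (1 - 299.64/492.47)
f = 0.67638


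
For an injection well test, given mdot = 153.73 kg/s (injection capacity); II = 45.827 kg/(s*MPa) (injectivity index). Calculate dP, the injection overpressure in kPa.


dP = mdot * 1000 / II
dP = 153.73 * 1000 / 45.827
dP = 3354.6 kPa


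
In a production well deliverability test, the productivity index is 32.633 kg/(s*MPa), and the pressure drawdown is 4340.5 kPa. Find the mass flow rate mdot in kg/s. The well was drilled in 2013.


mdot = PI * dP / 1000
mdot = 32.633 * 4340.5 / 1000
mdot = 141.64 kg/s


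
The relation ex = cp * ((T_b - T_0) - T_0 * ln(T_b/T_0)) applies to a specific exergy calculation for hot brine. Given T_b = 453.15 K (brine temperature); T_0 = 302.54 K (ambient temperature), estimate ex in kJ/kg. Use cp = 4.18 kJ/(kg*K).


ex = cp * ((T_b - T_0) - T_0 * ln(T_b/T_0))
ex = 4.18 * ((453.15 - 302.54) - 302.54 * ln(453.15/302.54))
ex = 118.63 kJ/kg


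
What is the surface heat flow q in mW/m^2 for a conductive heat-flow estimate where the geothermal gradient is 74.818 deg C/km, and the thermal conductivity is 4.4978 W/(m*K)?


q = k * grad / 1000
q = 4.4978 * 74.818 / 1000
q = 0.3365164 W/m^2
Convert: 0.3365164 W/m^2 * 1000.0 = 336.52 mW/m^2
q = 336.52 mW/m^2


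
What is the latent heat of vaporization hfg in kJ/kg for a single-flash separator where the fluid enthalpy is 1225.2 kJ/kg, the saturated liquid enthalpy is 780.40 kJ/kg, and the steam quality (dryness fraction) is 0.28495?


hfg = (h - hf) / x
hfg = (1225.2 - 780.40) / 0.28495
hfg = 1561.0 kJ/kg


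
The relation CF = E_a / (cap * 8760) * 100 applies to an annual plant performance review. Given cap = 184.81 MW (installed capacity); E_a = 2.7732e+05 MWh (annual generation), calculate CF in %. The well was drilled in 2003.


CF = E_a / (cap * 8760) * 100
CF = 2.7732e+05 / (184.81 * 8760) * 100
CF = 17.130 %


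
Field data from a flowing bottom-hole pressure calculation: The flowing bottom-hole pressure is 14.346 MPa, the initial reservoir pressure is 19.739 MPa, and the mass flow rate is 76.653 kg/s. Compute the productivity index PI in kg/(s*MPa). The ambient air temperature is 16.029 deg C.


PI = mdot / (P_i - P_wf)
PI = 76.653 / (19.739 - 14.346)
PI = 14.213 kg/(s*MPa)


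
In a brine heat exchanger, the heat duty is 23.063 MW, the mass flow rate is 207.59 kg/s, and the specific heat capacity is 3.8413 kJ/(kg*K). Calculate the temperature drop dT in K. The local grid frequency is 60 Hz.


dT = Q * 1000 / (mdot * cp)
dT = 23.063 * 1000 / (207.59 * 3.8413)
dT = 28.922 K


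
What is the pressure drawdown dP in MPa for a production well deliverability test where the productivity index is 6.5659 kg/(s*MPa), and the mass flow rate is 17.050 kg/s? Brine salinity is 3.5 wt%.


dP = mdot * 1000 / PI
dP = 17.050 * 1000 / 6.5659
dP = 2596.750 kPa
Convert: 2596.750 kPa * 0.001 = 2.5968 MPa
dP = 2.5968 MPa


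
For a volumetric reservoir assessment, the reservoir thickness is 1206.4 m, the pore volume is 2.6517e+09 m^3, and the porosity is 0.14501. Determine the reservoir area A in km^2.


A = Vp / (1e6 * hr * phi)
A = 2.6517e+09 / (1e6 * 1206.4 * 0.14501)
A = 15.158 km^2


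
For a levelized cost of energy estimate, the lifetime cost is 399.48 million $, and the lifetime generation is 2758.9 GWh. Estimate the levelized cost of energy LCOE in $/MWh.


LCOE = C_tot / E_tot * 100
LCOE = 399.48 / 2758.9 * 100
LCOE = 14.47968 cents/kWh
Convert: 14.47968 cents/kWh * 10.0 = 144.80 $/MWh
LCOE = 144.80 $/MWh


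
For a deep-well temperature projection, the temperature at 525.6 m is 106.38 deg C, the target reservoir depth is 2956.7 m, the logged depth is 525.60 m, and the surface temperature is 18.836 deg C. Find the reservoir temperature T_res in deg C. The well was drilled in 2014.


Step 1: grad = (T_d1 - T_surf)/d1 * 1000 = (106.38 - 18.836)/525.6 * 1000 = 166.5601 deg C/km
Step 2: T_res = T_surf + grad*d2/1000 = 18.836 + 166.5601*2956.7/1000 = 511.30 deg C
T_res = 511.30 deg C


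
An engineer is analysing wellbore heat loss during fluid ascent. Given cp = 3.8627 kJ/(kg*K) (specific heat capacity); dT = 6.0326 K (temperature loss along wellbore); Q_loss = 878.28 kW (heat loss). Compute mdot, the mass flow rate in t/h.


mdot = Q_loss / (cp * dT)
mdot = 878.28 / (3.8627 * 6.0326)
mdot = 37.69098 kg/s
Convert: 37.69098 kg/s * 3.6 = 135.69 t/h
mdot = 135.69 t/h


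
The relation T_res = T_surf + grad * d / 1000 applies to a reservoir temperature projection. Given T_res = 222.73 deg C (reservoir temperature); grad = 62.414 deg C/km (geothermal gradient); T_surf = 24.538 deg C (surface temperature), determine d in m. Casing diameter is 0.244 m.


d = (T_res - T_surf) / grad * 1000
d = (222.73 - 24.538) / 62.414 * 1000
d = 3175.4 m


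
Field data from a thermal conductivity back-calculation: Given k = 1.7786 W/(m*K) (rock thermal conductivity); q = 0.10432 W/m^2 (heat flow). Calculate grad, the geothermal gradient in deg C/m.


grad = q / k * 1000
grad = 0.10432 / 1.7786 * 1000
grad = 58.65287 deg C/km
Convert: 58.65287 deg C/km * 0.001 = 0.058653 deg C/m
grad = 0.058653 deg C/m


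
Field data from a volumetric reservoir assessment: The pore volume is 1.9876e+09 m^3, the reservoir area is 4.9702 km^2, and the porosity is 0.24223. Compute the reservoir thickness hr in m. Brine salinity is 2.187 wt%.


hr = Vp / (A * 1e6 * phi)
hr = 1.9876e+09 / (4.9702 * 1e6 * 0.24223)
hr = 1650.9 m


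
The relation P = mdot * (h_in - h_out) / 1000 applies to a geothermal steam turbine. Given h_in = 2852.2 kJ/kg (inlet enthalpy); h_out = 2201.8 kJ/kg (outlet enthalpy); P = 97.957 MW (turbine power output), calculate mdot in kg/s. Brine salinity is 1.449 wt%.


mdot = P * 1000 / (h_in - h_out)
mdot = 97.957 * 1000 / (2852.2 - 2201.8)
mdot = 150.61 kg/s


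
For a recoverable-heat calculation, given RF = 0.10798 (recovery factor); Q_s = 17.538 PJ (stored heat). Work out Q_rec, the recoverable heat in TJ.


Q_rec = Q_s * RF
Q_rec = 17.538 * 0.10798
Q_rec = 1.893753 PJ
Convert: 1.893753 PJ * 1000.0 = 1893.8 TJ
Q_rec = 1893.8 TJ


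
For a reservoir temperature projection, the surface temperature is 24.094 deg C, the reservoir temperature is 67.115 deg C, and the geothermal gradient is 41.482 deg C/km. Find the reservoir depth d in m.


d = (T_res - T_surf) / grad * 1000
d = (67.115 - 24.094) / 41.482 * 1000
d = 1037.1 m


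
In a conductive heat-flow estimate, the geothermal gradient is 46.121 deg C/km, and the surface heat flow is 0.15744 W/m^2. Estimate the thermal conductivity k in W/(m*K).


k = q * 1000 / grad
k = 0.15744 * 1000 / 46.121
k = 3.4136 W/(m*K)


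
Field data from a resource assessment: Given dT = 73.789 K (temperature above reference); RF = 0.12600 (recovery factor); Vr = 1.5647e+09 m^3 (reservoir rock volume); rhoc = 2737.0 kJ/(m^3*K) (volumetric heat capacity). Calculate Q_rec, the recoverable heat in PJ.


Step 1: Q_s = Vr*rhoc*dT/1e12 = 1.5647e+09*2737.0*73.789/1e12 = 316.0076 PJ
Step 2: Q_rec = Q_s * RF = 316.0076 * 0.126 = 39.817 PJ
Q_rec = 39.817 PJ


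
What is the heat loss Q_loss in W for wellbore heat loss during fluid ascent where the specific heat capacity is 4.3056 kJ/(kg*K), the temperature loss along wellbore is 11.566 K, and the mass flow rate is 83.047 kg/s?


Q_loss = mdot * cp * dT
Q_loss = 83.047 * 4.3056 * 11.566
Q_loss = 4135.622 kW
Convert: 4135.622 kW * 1000.0 = 4.1356e+06 W
Q_loss = 4.1356e+06 W


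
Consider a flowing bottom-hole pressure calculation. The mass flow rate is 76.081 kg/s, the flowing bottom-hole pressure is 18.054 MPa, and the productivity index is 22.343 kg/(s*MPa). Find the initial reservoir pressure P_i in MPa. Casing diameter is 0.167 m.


P_i = P_wf + mdot / PI
P_i = 18.054 + 76.081 / 22.343
P_i = 21.459 MPa


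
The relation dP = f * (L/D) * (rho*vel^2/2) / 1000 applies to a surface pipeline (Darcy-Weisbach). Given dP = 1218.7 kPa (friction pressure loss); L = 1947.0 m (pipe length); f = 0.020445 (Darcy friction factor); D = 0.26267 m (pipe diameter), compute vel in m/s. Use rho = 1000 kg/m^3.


vel = sqrt(dP*1000*2*D / (f*L*rho))
vel = sqrt(1218.7*1000*2*0.26267 / (0.020445*1947.0*1000))
vel = 4.0104 m/s


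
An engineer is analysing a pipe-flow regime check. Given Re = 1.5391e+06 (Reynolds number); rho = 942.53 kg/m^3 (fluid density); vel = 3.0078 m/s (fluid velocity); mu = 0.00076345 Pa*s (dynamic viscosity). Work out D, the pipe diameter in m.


D = Re * mu / (rho * vel)
D = 1.5391e+06 * 0.00076345 / (942.53 * 3.0078)
D = 0.41448 m


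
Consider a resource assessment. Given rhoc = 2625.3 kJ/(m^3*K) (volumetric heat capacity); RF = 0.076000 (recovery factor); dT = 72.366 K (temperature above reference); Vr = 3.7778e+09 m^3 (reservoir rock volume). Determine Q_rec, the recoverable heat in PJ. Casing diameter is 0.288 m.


Step 1: Q_s = Vr*rhoc*dT/1e12 = 3.7778e+09*2625.3*72.366/1e12 = 717.7157 PJ
Step 2: Q_rec = Q_s * RF = 717.7157 * 0.076 = 54.546 PJ
Q_rec = 54.546 PJ


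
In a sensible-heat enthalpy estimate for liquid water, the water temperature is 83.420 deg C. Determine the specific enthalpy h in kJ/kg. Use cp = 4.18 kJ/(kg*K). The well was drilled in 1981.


h = cp * T
h = 4.18 * 83.420
h = 348.70 kJ/kg


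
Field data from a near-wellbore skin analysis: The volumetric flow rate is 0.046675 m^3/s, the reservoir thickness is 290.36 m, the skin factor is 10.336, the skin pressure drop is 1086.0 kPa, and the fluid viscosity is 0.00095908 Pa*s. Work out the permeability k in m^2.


k = S*q*mu / (2*pi*dP_s*1000*hr)
k = 10.336*0.046675*0.00095908 / (2*pi*1086.0*1000*290.36)
k = 2.3353e-13 m^2


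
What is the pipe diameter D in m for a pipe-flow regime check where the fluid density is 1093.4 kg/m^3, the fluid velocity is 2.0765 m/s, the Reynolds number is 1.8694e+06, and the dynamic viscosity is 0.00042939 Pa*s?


D = Re * mu / (rho * vel)
D = 1.8694e+06 * 0.00042939 / (1093.4 * 2.0765)
D = 0.35354 m


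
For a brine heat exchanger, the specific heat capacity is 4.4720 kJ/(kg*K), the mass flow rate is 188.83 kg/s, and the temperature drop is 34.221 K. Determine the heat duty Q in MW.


Q = mdot * cp * dT / 1000
Q = 188.83 * 4.4720 * 34.221 / 1000
Q = 28.898 MW


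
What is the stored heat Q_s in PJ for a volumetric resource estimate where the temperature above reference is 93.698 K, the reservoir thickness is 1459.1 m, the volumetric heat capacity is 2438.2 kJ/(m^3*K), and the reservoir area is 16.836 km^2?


Step 1: Vr = A*1e6*hr = 16.836*1e6*1459.1 = 2.456541e+10 m^3
Step 2: Q_s = Vr*rhoc*dT/1e12 = 2.456541e+10*2438.2*93.698/1e12 = 5612.1 PJ
Q_s = 5612.1 PJ


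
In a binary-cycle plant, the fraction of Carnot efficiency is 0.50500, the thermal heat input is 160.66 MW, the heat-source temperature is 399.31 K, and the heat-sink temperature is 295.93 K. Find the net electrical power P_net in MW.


Step 1: eta = (1 - Tc/Th)*f = (1 - 295.93/399.31)*0.505 = 0.1307428
Step 2: P_net = eta * Q_in = 0.1307428 * 160.66 = 21.005 MW
P_net = 21.005 MW


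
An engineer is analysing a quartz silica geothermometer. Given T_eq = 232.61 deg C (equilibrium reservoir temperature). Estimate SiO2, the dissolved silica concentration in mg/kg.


SiO2 = 10^(5.19 - 1309/(T_eq + 273.15))
SiO2 = 10^(5.19 - 1309/(232.61 + 273.15))
SiO2 = 399.78 mg/kg


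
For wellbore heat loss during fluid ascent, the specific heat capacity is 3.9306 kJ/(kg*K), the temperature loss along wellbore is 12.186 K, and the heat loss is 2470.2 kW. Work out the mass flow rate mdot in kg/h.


mdot = Q_loss / (cp * dT)
mdot = 2470.2 / (3.9306 * 12.186)
mdot = 51.57178 kg/s
Convert: 51.57178 kg/s * 3600.0 = 1.8566e+05 kg/h
mdot = 1.8566e+05 kg/h


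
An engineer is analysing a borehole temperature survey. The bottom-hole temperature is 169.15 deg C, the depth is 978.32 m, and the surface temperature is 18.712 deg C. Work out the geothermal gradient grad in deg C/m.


grad = (T_d - T_surf) / d * 1000
grad = (169.15 - 18.712) / 978.32 * 1000
grad = 153.7718 deg C/km
Convert: 153.7718 deg C/km * 0.001 = 0.15377 deg C/m
grad = 0.15377 deg C/m


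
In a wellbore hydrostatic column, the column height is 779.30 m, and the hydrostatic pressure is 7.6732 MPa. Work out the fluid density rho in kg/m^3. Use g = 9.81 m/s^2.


rho = P * 1e6 / (g * h)
rho = 7.6732 * 1e6 / (9.81 * 779.30)
rho = 1003.7 kg/m^3


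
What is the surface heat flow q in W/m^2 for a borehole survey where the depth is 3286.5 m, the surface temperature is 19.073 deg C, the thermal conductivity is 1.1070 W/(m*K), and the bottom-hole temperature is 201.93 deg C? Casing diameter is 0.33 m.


Step 1: grad = (T_d - T_surf)/d * 1000 = (201.93 - 19.073)/3286.5 * 1000 = 55.63883 deg C/km
Step 2: q = k * grad / 1000 = 1.107 * 55.63883 / 1000 = 0.061592 W/m^2
q = 0.061592 W/m^2


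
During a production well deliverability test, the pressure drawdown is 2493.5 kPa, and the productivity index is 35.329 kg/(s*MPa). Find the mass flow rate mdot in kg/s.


mdot = PI * dP / 1000
mdot = 35.329 * 2493.5 / 1000
mdot = 88.093 kg/s


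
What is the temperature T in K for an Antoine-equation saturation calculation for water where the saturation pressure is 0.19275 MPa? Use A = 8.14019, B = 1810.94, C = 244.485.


T = B / (A - log10(P_sat * 760 / 0.101325)) - C
T = 1810.94 / (8.14019 - log10(0.19275 * 760 / 0.101325)) - 244.485
T = 119.1504 deg C
Convert to K: 119.1504 + 273.15 = 392.30 K
T = 392.30 K


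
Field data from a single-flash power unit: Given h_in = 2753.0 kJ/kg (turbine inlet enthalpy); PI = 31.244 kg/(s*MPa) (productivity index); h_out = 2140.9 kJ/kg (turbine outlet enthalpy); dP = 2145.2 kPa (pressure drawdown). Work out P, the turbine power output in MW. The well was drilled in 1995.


Step 1: mdot = PI * dP / 1000 = 31.244 * 2145.2 / 1000 = 67.02463 kg/s
Step 2: P = mdot*(h_in - h_out)/1000 = 67.02463*(2753.0 - 2140.9)/1000 = 41.026 MW
P = 41.026 MW


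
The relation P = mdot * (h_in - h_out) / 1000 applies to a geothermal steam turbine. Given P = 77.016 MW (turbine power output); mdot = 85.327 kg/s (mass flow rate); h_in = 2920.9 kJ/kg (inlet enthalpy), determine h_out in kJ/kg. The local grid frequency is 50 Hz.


h_out = h_in - P * 1000 / mdot
h_out = 2920.9 - 77.016 * 1000 / 85.327
h_out = 2018.3 kJ/kg


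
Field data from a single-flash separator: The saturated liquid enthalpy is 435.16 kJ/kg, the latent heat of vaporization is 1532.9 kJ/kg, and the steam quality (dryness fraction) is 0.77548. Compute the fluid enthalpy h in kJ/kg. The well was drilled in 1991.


h = hf + x * hfg
h = 435.16 + 0.77548 * 1532.9
h = 1623.9 kJ/kg


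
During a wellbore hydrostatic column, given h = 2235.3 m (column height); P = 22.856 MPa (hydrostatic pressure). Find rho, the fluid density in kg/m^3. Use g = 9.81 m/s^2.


rho = P * 1e6 / (g * h)
rho = 22.856 * 1e6 / (9.81 * 2235.3)
rho = 1042.3 kg/m^3


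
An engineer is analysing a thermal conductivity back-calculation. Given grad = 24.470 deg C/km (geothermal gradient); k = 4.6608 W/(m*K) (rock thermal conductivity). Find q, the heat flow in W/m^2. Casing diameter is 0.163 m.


q = k * grad / 1000
q = 4.6608 * 24.470 / 1000
q = 0.11405 W/m^2


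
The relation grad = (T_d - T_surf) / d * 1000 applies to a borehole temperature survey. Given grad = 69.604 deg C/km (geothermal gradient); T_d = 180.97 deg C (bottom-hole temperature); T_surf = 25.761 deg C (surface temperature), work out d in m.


d = (T_d - T_surf) / grad * 1000
d = (180.97 - 25.761) / 69.604 * 1000
d = 2229.9 m


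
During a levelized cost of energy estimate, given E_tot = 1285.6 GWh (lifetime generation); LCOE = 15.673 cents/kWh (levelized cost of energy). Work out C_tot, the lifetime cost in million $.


C_tot = LCOE / 100 * E_tot
C_tot = 15.673 / 100 * 1285.6
C_tot = 201.49 million $


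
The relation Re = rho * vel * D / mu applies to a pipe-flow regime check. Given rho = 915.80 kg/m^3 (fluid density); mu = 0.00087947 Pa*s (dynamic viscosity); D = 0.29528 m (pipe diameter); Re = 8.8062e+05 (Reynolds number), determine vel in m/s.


vel = Re * mu / (rho * D)
vel = 8.8062e+05 * 0.00087947 / (915.80 * 0.29528)
vel = 2.8640 m/s


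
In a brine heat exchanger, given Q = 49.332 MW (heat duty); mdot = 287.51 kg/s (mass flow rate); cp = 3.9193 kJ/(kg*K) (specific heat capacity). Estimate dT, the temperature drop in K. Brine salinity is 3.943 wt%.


dT = Q * 1000 / (mdot * cp)
dT = 49.332 * 1000 / (287.51 * 3.9193)
dT = 43.779 K


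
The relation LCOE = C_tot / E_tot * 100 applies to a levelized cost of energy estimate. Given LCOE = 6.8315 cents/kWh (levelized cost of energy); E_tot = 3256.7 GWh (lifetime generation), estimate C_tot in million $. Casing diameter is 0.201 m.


C_tot = LCOE / 100 * E_tot
C_tot = 6.8315 / 100 * 3256.7
C_tot = 222.48 million $


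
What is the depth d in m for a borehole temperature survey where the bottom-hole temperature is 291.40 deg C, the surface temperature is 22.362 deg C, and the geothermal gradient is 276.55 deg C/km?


d = (T_d - T_surf) / grad * 1000
d = (291.40 - 22.362) / 276.55 * 1000
d = 972.84 m


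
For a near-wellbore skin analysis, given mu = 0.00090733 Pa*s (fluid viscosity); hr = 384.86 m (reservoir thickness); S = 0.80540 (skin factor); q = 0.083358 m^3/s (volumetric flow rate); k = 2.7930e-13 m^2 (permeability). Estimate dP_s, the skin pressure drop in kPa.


dP_s = S * q * mu / (2*pi*k*hr) / 1000
dP_s = 0.80540 * 0.083358 * 0.00090733 / (2*pi*2.7930e-13*384.86) / 1000
dP_s = 90.193 kPa


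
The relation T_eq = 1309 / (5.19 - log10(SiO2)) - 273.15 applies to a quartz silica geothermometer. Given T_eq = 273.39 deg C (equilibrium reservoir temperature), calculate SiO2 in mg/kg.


SiO2 = 10^(5.19 - 1309/(T_eq + 273.15))
SiO2 = 10^(5.19 - 1309/(273.39 + 273.15))
SiO2 = 623.64 mg/kg


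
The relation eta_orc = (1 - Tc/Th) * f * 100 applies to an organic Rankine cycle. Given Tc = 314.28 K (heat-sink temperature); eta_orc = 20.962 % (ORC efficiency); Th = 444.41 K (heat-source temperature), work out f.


f = (eta_orc/100) / (1 - Tc/Th)
f = (20.962/100) / (1 - 314.28/444.41)
f = 0.71588


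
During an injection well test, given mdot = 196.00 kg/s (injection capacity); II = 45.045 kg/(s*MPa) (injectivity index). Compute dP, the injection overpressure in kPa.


dP = mdot * 1000 / II
dP = 196.00 * 1000 / 45.045
dP = 4351.2 kPa


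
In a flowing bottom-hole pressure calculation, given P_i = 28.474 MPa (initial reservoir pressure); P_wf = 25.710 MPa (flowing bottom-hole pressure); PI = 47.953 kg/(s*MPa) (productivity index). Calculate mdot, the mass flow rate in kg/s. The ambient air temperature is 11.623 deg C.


mdot = (P_i - P_wf) * PI
mdot = (28.474 - 25.710) * 47.953
mdot = 132.54 kg/s


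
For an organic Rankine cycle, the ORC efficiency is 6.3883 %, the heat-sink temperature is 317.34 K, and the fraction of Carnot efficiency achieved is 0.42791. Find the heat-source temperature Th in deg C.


Th = Tc / (1 - (eta_orc/100)/f)
Th = 317.34 / (1 - (6.3883/100)/0.42791)
Th = 373.0299 K
Convert to deg C: 373.0299 - 273.15 = 99.880 deg C
Th = 99.880 deg C


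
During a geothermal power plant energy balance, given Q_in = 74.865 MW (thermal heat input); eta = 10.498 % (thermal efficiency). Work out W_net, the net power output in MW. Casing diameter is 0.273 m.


W_net = eta / 100 * Q_in
W_net = 10.498 / 100 * 74.865
W_net = 7.8593 MW


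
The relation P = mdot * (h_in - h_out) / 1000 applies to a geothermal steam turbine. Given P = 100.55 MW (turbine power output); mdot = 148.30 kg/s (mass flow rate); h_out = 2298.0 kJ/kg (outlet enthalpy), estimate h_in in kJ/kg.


h_in = h_out + P * 1000 / mdot
h_in = 2298.0 + 100.55 * 1000 / 148.30
h_in = 2976.0 kJ/kg


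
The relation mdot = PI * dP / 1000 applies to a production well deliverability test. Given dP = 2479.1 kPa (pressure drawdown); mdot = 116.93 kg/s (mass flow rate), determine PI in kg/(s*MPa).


PI = mdot * 1000 / dP
PI = 116.93 * 1000 / 2479.1
PI = 47.166 kg/(s*MPa)


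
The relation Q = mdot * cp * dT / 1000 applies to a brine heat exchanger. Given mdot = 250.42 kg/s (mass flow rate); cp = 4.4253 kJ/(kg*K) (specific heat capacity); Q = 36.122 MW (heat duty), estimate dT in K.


dT = Q * 1000 / (mdot * cp)
dT = 36.122 * 1000 / (250.42 * 4.4253)
dT = 32.596 K


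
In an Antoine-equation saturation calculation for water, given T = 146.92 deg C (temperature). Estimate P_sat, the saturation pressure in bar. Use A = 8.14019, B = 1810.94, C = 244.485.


P_sat = 10^(A - B/(C + T)) / 760 * 0.101325
P_sat = 10^(8.14019 - 1810.94/(244.485 + 146.92)) / 760 * 0.101325
P_sat = 0.4348359 MPa
Convert: 0.4348359 MPa * 10.0 = 4.3484 bar
P_sat = 4.3484 bar


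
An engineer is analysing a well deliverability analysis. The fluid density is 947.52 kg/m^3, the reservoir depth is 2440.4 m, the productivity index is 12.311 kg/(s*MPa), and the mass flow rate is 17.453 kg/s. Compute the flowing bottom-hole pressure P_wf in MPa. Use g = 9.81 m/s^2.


Step 1: P_i = rho*g*h/1e6 = 947.52*9.81*2440.4/1e6 = 22.68394 MPa
Step 2: P_wf = P_i - mdot/PI = 22.68394 - 17.453/12.311 = 21.266 MPa
P_wf = 21.266 MPa


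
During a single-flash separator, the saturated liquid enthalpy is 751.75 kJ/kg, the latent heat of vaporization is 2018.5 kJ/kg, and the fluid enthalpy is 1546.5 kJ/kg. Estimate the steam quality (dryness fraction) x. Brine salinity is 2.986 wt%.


x = (h - hf) / hfg
x = (1546.5 - 751.75) / 2018.5
x = 0.39373


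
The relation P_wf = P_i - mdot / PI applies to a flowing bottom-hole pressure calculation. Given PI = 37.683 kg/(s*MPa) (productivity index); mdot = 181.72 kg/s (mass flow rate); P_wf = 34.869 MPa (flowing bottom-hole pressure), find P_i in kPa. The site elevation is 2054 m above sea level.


P_i = P_wf + mdot / PI
P_i = 34.869 + 181.72 / 37.683
P_i = 39.69133 MPa
Convert: 39.69133 MPa * 1000.0 = 39691 kPa
P_i = 39691 kPa


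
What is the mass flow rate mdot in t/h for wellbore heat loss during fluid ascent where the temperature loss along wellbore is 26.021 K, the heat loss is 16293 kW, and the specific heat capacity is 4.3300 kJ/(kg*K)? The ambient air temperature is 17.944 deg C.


mdot = Q_loss / (cp * dT)
mdot = 16293 / (4.3300 * 26.021)
mdot = 144.6070 kg/s
Convert: 144.6070 kg/s * 3.6 = 520.59 t/h
mdot = 520.59 t/h


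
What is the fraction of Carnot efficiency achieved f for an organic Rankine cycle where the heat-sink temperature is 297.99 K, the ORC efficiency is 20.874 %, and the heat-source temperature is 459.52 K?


f = (eta_orc/100) / (1 - Tc/Th)
f = (20.874/100) / (1 - 297.99/459.52)
f = 0.59382


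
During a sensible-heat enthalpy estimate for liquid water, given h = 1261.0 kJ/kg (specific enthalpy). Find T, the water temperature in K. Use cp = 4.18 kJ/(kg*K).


T = h / cp
T = 1261.0 / 4.18
T = 301.6746 deg C
Convert to K: 301.6746 + 273.15 = 574.82 K
T = 574.82 K


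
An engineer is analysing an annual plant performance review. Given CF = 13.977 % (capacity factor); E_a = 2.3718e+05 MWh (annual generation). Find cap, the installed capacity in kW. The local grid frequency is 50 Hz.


cap = E_a / (CF/100 * 8760)
cap = 2.3718e+05 / (13.977/100 * 8760)
cap = 193.7135 MW
Convert: 193.7135 MW * 1000.0 = 1.9371e+05 kW
cap = 1.9371e+05 kW


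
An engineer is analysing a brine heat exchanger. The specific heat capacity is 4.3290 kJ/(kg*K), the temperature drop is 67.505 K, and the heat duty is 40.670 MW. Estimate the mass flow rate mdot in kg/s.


mdot = Q * 1000 / (cp * dT)
mdot = 40.670 * 1000 / (4.3290 * 67.505)
mdot = 139.17 kg/s


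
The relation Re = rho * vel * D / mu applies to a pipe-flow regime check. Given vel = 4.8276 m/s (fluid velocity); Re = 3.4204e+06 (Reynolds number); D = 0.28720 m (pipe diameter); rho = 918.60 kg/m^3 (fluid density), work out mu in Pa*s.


mu = rho * vel * D / Re
mu = 918.60 * 4.8276 * 0.28720 / 3.4204e+06
mu = 0.00037236 Pa*s


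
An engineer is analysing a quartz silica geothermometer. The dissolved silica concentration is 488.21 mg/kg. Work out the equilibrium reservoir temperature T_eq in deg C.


T_eq = 1309 / (5.19 - log10(SiO2)) - 273.15
T_eq = 1309 / (5.19 - log10(488.21)) - 273.15
T_eq = 250.16 deg C


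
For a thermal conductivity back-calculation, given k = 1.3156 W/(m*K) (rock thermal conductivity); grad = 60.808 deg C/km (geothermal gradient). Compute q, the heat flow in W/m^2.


q = k * grad / 1000
q = 1.3156 * 60.808 / 1000
q = 0.079999 W/m^2


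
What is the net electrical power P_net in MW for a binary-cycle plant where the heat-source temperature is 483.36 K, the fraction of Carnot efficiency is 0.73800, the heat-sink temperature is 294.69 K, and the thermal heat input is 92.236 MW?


Step 1: eta = (1 - Tc/Th)*f = (1 - 294.69/483.36)*0.738 = 0.2880637
Step 2: P_net = eta * Q_in = 0.2880637 * 92.236 = 26.570 MW
P_net = 26.570 MW


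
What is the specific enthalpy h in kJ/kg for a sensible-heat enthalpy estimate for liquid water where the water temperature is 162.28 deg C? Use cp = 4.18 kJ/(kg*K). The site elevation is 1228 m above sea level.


h = cp * T
h = 4.18 * 162.28
h = 678.33 kJ/kg


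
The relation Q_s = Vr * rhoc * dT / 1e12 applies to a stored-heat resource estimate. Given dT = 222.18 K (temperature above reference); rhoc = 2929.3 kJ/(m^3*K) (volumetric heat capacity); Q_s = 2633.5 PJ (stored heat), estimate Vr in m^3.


Vr = Q_s * 1e12 / (rhoc * dT)
Vr = 2633.5 * 1e12 / (2929.3 * 222.18)
Vr = 4.0464e+09 m^3


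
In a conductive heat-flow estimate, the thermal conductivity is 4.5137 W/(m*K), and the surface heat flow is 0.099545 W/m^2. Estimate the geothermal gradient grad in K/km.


grad = q * 1000 / k
grad = 0.099545 * 1000 / 4.5137
grad = 22.05397 deg C/km
Convert: 22.05397 deg C/km * 1.0 = 22.054 K/km
grad = 22.054 K/km


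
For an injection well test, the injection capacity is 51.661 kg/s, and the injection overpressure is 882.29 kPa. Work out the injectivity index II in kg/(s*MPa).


II = mdot * 1000 / dP
II = 51.661 * 1000 / 882.29
II = 58.553 kg/(s*MPa)


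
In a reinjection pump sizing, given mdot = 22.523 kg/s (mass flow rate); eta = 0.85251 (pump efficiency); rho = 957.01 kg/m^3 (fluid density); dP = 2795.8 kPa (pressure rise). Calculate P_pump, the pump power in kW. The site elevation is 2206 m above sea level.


P_pump = mdot * dP / (rho * eta)
P_pump = 22.523 * 2795.8 / (957.01 * 0.85251)
P_pump = 77.182 kW


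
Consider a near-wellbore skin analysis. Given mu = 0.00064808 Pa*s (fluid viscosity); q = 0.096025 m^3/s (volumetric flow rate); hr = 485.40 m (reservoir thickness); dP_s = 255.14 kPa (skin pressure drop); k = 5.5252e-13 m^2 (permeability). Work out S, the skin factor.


S = dP_s * 1000 * 2*pi*k*hr / (q*mu)
S = 255.14 * 1000 * 2*pi*5.5252e-13*485.40 / (0.096025*0.00064808)
S = 6.9087


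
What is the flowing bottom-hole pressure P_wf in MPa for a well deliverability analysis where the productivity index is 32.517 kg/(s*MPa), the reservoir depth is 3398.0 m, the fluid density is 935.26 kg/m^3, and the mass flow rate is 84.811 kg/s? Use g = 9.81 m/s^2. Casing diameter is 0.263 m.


Step 1: P_i = rho*g*h/1e6 = 935.26*9.81*3398.0/1e6 = 31.17631 MPa
Step 2: P_wf = P_i - mdot/PI = 31.17631 - 84.811/32.517 = 28.568 MPa
P_wf = 28.568 MPa


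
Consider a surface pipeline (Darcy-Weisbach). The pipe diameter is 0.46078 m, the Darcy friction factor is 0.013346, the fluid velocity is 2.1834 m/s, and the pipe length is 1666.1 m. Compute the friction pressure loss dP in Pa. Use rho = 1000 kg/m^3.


dP = f * (L/D) * (rho*vel^2/2) / 1000
dP = 0.013346 * (1666.1/0.46078) * (1000*2.1834^2/2) / 1000
dP = 115.0258 kPa
Convert: 115.0258 kPa * 1000.0 = 1.1503e+05 Pa
dP = 1.1503e+05 Pa


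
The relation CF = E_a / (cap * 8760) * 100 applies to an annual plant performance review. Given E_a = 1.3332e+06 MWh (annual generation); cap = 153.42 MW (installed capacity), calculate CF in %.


CF = E_a / (cap * 8760) * 100
CF = 1.3332e+06 / (153.42 * 8760) * 100
CF = 99.199 %
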